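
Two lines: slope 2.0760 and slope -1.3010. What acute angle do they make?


m1-m2 = 3.377
1+m1*m2 = -1.700876
tan(theta) = |3.377/(-1.700876)| = 1.985447
theta = arctan(|3.377/(-1.700876)|) = 63.2672 degrees (acute angle)

63.2672 degrees


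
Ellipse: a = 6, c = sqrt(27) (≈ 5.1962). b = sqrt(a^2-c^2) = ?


b^2 = 6^2 - (sqrt(27))^2 = 36 - 27 = 9
b = sqrt(9) = 3

b = 3


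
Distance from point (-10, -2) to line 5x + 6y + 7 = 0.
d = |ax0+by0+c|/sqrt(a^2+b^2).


|5*(-10) + 6*(-2) + 7| = |-55| = 55
sqrt(25 + 36) = sqrt(61) = 7.8102
d = 55/sqrt(61) = 7.0420

7.0420


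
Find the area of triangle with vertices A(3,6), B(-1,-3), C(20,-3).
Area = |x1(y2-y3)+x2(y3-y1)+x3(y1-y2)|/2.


3*(-3+ 3) = 0
-1*(-3-6) = 9
20*(6+ 3) = 180
sum = 189
Area = |189|/2 = 94.5000

94.5000 sq units


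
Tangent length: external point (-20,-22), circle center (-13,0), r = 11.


d = sqrt((-20+ 13)^2 + (-22-0)^2) = sqrt(49+484) = 23.0868
L = sqrt(533.0000 - 121) = sqrt(412.0000) = 20.2978

20.2978


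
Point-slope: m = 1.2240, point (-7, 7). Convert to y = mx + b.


y - 7 = 1.2240(x + 7)
y = 1.2240x + 7 - 1.2240*(-7)
y = 1.2240x + 15.5680

y = 1.2240x + 15.5680


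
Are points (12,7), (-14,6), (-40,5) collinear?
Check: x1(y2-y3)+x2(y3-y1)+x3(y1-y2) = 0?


12*(6-5) - 14*(5-7) - 40*(7-6)
= 12 + 28 - 40 = 0

Yes, collinear (determinant = 0)


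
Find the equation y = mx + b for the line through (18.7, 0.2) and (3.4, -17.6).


m = (-17.8)/(-15.3) = 1.1634
b = y1 - m*x1 = 0.2 - (-17.8*18.7)/(-15.3) = 0.2 - 21.7556 = -21.5556

y = 1.1634x - 21.5556


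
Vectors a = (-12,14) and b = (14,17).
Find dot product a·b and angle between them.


a·b = -12*14 + 14*17 = -168 + 238 = 70
|a| = sqrt(144+196) = 18.4391
|b| = sqrt(196+289) = 22.0227
cos(theta) = 70/(sqrt(340)*sqrt(485)) = 70/sqrt(164900) = 0.172380
theta = arccos(70/sqrt(164900)) = 80.0738 degrees

a·b = 70, theta = 80.0738 deg


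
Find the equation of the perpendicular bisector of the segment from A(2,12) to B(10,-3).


Midpoint = (6, 4.5)
Slope of AB = dy/dx = -15/8 = -1.8750
Perp slope = -dx/dy = 8/15 = 0.5333
b = My - (perp slope)*Mx = 4.5 + (8*6)/(-15) = 4.5 - 3.2000 = 1.3000

y = 0.5333x + 1.3000


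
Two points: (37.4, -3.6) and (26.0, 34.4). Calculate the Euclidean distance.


dx = 26.0 - 37.4 = -11.4
dy = 34.4 + 3.6 = 38.0
d = sqrt(129.96 + 1444.0) = sqrt(1573.96) = 39.6732

39.6732


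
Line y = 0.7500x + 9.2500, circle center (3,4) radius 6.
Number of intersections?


Substitute y = 0.7500x + 9.2500: (x-3)^2 + (0.7500x+9.2500-4)^2 = 36
Expand to Ax^2 + Bx + C = 0, where b-k = 5.25
A = 1+m^2 = 1.5625
B = 2(m(b-k) - h) = 2(0.7500*5.25 - 3) = 1.875
C = h^2 + (b-k)^2 - r^2 = 9 + 27.5625 - 36 = 0.5625
disc = B^2-4AC = 3.5156 - 3.5156 = 0
disc = 0

1 intersection point (tangent)


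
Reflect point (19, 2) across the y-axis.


Reflection rule for y-axis: (-x, y)
(19, 2) -> (-19, 2)

(-19, 2)


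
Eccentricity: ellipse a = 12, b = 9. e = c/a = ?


c = sqrt(144-81) = sqrt(63) = 7.9373
e = c/a = sqrt(63)/12 = 0.6614

e = 0.6614


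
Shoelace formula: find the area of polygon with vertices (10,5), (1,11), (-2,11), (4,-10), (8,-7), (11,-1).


sum(xi*y_{i+1}) = 10*11 + 1*11 - 2*(-10) + 4*(-7) + 8*(-1) + 11*5 = 160
sum(yi*x_{i+1}) = 5*1 + 11*(-2) + 11*4 - 10*8 - 7*11 - 1*10 = -140
Area = |160 + 140|/2 = 300/2 = 150.0000

150.0000 sq units


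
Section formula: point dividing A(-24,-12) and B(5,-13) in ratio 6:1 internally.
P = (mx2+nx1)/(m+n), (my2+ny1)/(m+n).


Px = (6*5 + 1*(-24))/7 = 6/7 = 0.8571
Py = (6*(-13) + 1*(-12))/7 = -90/7 = -12.8571

P = (0.8571, -12.8571)


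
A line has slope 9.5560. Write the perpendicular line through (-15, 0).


Perpendicular slope = -1/m1 = -1/9.5560 = -0.1046
b2 = y0 - m2*x0 = 0 - 15/9.5560 = 0 - 1.5697 = -1.5697

y = -0.1046x - 1.5697


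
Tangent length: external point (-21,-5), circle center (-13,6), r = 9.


d = sqrt((-21+ 13)^2 + (-5-6)^2) = sqrt(64+121) = 13.6015
L = sqrt(185.0000 - 81) = sqrt(104.0000) = 10.1980

10.1980


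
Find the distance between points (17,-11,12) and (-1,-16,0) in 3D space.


dx=-18, dy=-5, dz=-12
d = sqrt(324+25+144) = sqrt(493) = 22.2036

22.2036


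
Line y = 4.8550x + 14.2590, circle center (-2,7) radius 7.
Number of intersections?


Substitute y = 4.8550x + 14.2590: (x+ 2)^2 + (4.8550x+14.2590-7)^2 = 49
Expand to Ax^2 + Bx + C = 0, where b-k = 7.259
A = 1+m^2 = 24.571025
B = 2(m(b-k) - h) = 2(4.8550*7.259 + 2) = 74.48489
C = h^2 + (b-k)^2 - r^2 = 4 + 52.693081 - 49 = 7.693081
disc = B^2-4AC = 5547.9988 - 756.1075 = 4791.8913
disc > 0

2 intersection points


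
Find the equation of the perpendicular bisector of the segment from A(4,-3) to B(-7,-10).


Midpoint = (-1.5, -6.5)
Slope of AB = dy/dx = -7/(-11) = 0.6364
Perp slope = -dx/dy = -11/7 = -1.5714
b = My - (perp slope)*Mx = -6.5 + (-11*(-1.5))/(-7) = -6.5 - 2.3571 = -8.8571

y = -1.5714x - 8.8571


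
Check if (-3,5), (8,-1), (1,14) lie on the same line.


-3*(-1-14) + 8*(14-5) + 1*(5+ 1)
= 45 + 72 + 6 = 123

No, not collinear (determinant = 123)


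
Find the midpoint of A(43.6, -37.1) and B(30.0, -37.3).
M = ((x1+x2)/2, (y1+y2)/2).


Mx = (43.6 + 30.0)/2 = 73.6/2 = 36.8000
My = (-37.1 - 37.3)/2 = -74.4/2 = -37.2000

(36.8000, -37.2000)


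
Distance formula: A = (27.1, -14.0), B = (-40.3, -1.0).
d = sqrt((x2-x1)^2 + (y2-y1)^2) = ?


dx = -40.3 - 27.1 = -67.4
dy = -1.0 + 14.0 = 13.0
d = sqrt(4542.76 + 169.0) = sqrt(4711.76) = 68.6423

68.6423


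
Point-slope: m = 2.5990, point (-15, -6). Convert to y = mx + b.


y + 6 = 2.5990(x + 15)
y = 2.5990x - 6 - 2.5990*(-15)
y = 2.5990x + 32.9850

y = 2.5990x + 32.9850


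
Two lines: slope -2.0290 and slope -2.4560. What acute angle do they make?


m1-m2 = 0.427
1+m1*m2 = 5.983224
tan(theta) = |0.427/5.983224| = 0.071366
theta = arctan(|0.427/5.983224|) = 4.0821 degrees (acute angle)

4.0821 degrees


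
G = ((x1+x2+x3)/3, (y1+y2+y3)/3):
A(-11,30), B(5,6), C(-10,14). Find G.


Gx = (-11+5- 10)/3 = -16/3 = -5.3333
Gy = (30+6+14)/3 = 50/3 = 16.6667

G = (-5.3333, 16.6667)


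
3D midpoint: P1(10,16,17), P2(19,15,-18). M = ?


Mx = (10+19)/2 = 14.5000
My = (16+15)/2 = 15.5000
Mz = (17- 18)/2 = -0.5000

M = (14.5000, 15.5000, -0.5000)


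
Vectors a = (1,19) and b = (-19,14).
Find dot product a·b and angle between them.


a·b = 1*(-19) + 19*14 = -19 + 266 = 247
|a| = sqrt(1+361) = 19.0263
|b| = sqrt(361+196) = 23.6008
cos(theta) = 247/(sqrt(362)*sqrt(557)) = 247/sqrt(201634) = 0.550066
theta = arccos(247/sqrt(201634)) = 56.6284 degrees

a·b = 247, theta = 56.6284 deg


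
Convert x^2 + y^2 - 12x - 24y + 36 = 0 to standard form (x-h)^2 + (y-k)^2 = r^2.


h = -D/2 = 12/2 = 6
k = -E/2 = 24/2 = 12
r^2 = h^2 + k^2 - F = 36 + 144 - 36 = 144
r = 12

Center (6, 12), radius = 12


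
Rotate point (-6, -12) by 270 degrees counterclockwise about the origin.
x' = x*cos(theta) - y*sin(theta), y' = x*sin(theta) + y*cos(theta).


cos(270) = 0, sin(270) = -1
x' = -6*0 + 12*(-1) = -12
y' = -6*(-1) - 12*0 = 6

(-12, 6)


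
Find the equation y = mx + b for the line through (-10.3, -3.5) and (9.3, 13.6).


m = (17.1)/(19.6) = 0.8724
b = y1 - m*x1 = -3.5 - (17.1*(-10.3))/(19.6) = -3.5 + 8.9862 = 5.4862

y = 0.8724x + 5.4862


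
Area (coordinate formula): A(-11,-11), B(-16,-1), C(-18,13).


-11*(-1-13) = 154
-16*(13+ 11) = -384
-18*(-11+ 1) = 180
sum = -50
Area = |-50|/2 = 25.0000

25.0000 sq units


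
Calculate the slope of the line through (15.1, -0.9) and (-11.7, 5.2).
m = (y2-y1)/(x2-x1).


dy = 5.2 + 0.9 = 6.1
dx = -11.7 - 15.1 = -26.8
m = 6.1/(-26.8) = -0.2276

m = -0.2276


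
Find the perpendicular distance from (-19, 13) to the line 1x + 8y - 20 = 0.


|1*(-19) + 8*13 - 20| = |65| = 65
sqrt(1 + 64) = sqrt(65) = 8.0623
d = 65/sqrt(65) = 8.0623

8.0623


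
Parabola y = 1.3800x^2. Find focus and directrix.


a = 1.3800
1/(4a) = 0.1812
Focus = (0, 0.1812)
Directrix: y = -0.1812

Focus = (0, 0.1812), Directrix: y = -0.1812


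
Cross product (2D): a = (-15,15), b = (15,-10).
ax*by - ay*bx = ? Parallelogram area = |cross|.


cross = -15*(-10) - 15*15 = 150 - 225 = -75
Parallelogram area = |-75| = 75

cross = -75, parallelogram area = 75


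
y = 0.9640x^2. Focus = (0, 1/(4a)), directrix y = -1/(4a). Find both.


a = 0.9640
1/(4a) = 0.2593
Focus = (0, 0.2593)
Directrix: y = -0.2593

Focus = (0, 0.2593), Directrix: y = -0.2593


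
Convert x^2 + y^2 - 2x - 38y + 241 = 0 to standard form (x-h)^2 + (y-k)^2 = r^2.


h = -D/2 = 2/2 = 1
k = -E/2 = 38/2 = 19
r^2 = h^2 + k^2 - F = 1 + 361 - 241 = 121
r = 11

Center (1, 19), radius = 11


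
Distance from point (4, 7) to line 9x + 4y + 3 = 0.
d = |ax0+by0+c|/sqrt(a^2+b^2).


|9*4 + 4*7 + 3| = |67| = 67
sqrt(81 + 16) = sqrt(97) = 9.8489
d = 67/sqrt(97) = 6.8028

6.8028


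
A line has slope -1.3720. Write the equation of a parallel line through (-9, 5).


Parallel lines have equal slopes.
m2 = -1.3720
b2 = 5 + 1.3720*(-9) = -7.3480

y = -1.3720x - 7.3480


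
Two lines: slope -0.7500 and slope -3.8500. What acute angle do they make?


m1-m2 = 3.1
1+m1*m2 = 3.8875
tan(theta) = |3.1/3.8875| = 0.797428
theta = arctan(|3.1/3.8875|) = 38.5698 degrees (acute angle)

38.5698 degrees


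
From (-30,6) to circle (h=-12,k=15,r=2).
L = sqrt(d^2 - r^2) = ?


d = sqrt((-30+ 12)^2 + (6-15)^2) = sqrt(324+81) = 20.1246
L = sqrt(405.0000 - 4) = sqrt(401.0000) = 20.0250

20.0250


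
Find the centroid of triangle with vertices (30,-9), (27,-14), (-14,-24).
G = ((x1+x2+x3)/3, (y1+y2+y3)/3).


Gx = (30+27- 14)/3 = 43/3 = 14.3333
Gy = (-9- 14- 24)/3 = -47/3 = -15.6667

G = (14.3333, -15.6667)


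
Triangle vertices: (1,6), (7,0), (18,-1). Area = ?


1*(0+ 1) = 1
7*(-1-6) = -49
18*(6-0) = 108
sum = 60
Area = |60|/2 = 30.0000

30.0000 sq units


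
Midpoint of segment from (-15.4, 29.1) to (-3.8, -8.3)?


Mx = (-15.4 - 3.8)/2 = -19.2/2 = -9.6000
My = (29.1 - 8.3)/2 = 20.8/2 = 10.4000

(-9.6000, 10.4000)


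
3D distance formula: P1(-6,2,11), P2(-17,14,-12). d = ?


dx=-11, dy=12, dz=-23
d = sqrt(121+144+529) = sqrt(794) = 28.1780

28.1780


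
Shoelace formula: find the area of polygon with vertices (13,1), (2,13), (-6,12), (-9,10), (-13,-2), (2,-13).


sum(xi*y_{i+1}) = 13*13 + 2*12 - 6*10 - 9*(-2) - 13*(-13) + 2*1 = 322
sum(yi*x_{i+1}) = 1*2 + 13*(-6) + 12*(-9) + 10*(-13) - 2*2 - 13*13 = -487
Area = |322 + 487|/2 = 809/2 = 404.5000

404.5000 sq units


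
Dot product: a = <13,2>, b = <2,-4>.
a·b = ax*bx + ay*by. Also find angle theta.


a·b = 13*2 + 2*(-4) = 26 - 8 = 18
|a| = sqrt(169+4) = 13.1529
|b| = sqrt(4+16) = 4.4721
cos(theta) = 18/(sqrt(173)*sqrt(20)) = 18/sqrt(3460) = 0.306009
theta = arccos(18/sqrt(3460)) = 72.1811 degrees

a·b = 18, theta = 72.1811 deg


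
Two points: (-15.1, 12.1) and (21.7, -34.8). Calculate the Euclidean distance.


dx = 21.7 + 15.1 = 36.8
dy = -34.8 - 12.1 = -46.9
d = sqrt(1354.24 + 2199.61) = sqrt(3553.85) = 59.6142

59.6142


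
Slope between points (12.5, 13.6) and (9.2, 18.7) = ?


dy = 18.7 - 13.6 = 5.1
dx = 9.2 - 12.5 = -3.3
m = 5.1/(-3.3) = -1.5455

m = -1.5455


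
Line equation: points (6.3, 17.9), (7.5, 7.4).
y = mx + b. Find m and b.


m = (-10.5)/(1.2) = -8.7500
b = y1 - m*x1 = 17.9 - (-10.5*6.3)/(1.2) = 17.9 + 55.1250 = 73.0250

y = -8.7500x + 73.0250


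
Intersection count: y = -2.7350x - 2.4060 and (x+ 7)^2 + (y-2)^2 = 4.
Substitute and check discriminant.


Substitute y = -2.7350x - 2.4060: (x+ 7)^2 + (-2.7350x- 2.4060-2)^2 = 4
Expand to Ax^2 + Bx + C = 0, where b-k = -4.406
A = 1+m^2 = 8.480225
B = 2(m(b-k) - h) = 2(-2.7350*(-4.406) + 7) = 38.10082
C = h^2 + (b-k)^2 - r^2 = 49 + 19.412836 - 4 = 64.412836
disc = B^2-4AC = 1451.6725 - 2184.9414 = -733.2689
disc < 0

0 intersection points


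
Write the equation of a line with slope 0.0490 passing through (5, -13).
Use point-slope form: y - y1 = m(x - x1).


y + 13 = 0.0490(x - 5)
y = 0.0490x - 13 - 0.0490*5
y = 0.0490x - 13.2450

y = 0.0490x - 13.2450


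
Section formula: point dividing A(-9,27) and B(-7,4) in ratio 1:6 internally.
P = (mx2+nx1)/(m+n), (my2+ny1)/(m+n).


Px = (1*(-7) + 6*(-9))/7 = -61/7 = -8.7143
Py = (1*4 + 6*27)/7 = 166/7 = 23.7143

P = (-8.7143, 23.7143)


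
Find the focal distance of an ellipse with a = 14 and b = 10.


c^2 = 14^2 - 10^2 = 196 - 100 = 96
c = sqrt(96) = 9.7980

c = 9.7980


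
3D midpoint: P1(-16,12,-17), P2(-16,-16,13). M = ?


Mx = (-16- 16)/2 = -16.0000
My = (12- 16)/2 = -2.0000
Mz = (-17+13)/2 = -2.0000

M = (-16.0000, -2.0000, -2.0000)


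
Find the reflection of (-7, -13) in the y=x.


Reflection rule for y=x: (y, x)
(-7, -13) -> (-13, -7)

(-13, -7)


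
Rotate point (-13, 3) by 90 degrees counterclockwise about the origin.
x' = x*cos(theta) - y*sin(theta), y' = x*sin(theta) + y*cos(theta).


cos(90) = 0, sin(90) = 1
x' = -13*0 - 3*1 = -3
y' = -13*1 + 3*0 = -13

(-3, -13)


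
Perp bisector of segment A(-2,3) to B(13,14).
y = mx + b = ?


Midpoint = (5.5, 8.5)
Slope of AB = dy/dx = 11/15 = 0.7333
Perp slope = -dx/dy = -15/11 = -1.3636
b = My - (perp slope)*Mx = 8.5 + (15*5.5)/11 = 8.5 + 7.5000 = 16.0000

y = -1.3636x + 16.0000


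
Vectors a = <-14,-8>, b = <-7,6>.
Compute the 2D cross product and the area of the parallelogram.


cross = -14*6 + 8*(-7) = -84 - 56 = -140
Parallelogram area = |-140| = 140

cross = -140, parallelogram area = 140


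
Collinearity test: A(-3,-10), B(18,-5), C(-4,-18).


-3*(-5+ 18) + 18*(-18+ 10) - 4*(-10+ 5)
= -39 - 144 + 20 = -163

No, not collinear (determinant = -163)


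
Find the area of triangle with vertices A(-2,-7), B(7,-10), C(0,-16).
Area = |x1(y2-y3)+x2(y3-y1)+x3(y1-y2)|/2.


-2*(-10+ 16) = -12
7*(-16+ 7) = -63
0*(-7+ 10) = 0
sum = -75
Area = |-75|/2 = 37.5000

37.5000 sq units


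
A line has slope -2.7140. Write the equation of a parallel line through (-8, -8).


Parallel lines have equal slopes.
m2 = -2.7140
b2 = -8 + 2.7140*(-8) = -29.7120

y = -2.7140x - 29.7120


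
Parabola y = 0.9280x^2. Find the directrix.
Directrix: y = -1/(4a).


a = 0.9280
1/(4a) = 0.2694
directrix: y = -0.2694 = -0.2694

y = -0.2694


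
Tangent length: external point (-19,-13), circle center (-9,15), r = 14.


d = sqrt((-19+ 9)^2 + (-13-15)^2) = sqrt(100+784) = 29.7321
L = sqrt(884.0000 - 196) = sqrt(688.0000) = 26.2298

26.2298


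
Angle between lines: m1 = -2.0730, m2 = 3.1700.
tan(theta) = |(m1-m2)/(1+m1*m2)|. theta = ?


m1-m2 = -5.243
1+m1*m2 = -5.57141
tan(theta) = |-5.243/(-5.57141)| = 0.941054
theta = arctan(|-5.243/(-5.57141)|) = 43.2606 degrees (acute angle)

43.2606 degrees


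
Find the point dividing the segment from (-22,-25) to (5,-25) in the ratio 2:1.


Px = (2*5 + 1*(-22))/3 = -12/3 = -4.0000
Py = (2*(-25) + 1*(-25))/3 = -75/3 = -25.0000

P = (-4.0000, -25.0000)


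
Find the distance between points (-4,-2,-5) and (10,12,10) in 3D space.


dx=14, dy=14, dz=15
d = sqrt(196+196+225) = sqrt(617) = 24.8395

24.8395


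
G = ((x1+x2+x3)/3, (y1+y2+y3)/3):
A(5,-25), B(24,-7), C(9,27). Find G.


Gx = (5+24+9)/3 = 38/3 = 12.6667
Gy = (-25- 7+27)/3 = -5/3 = -1.6667

G = (12.6667, -1.6667)


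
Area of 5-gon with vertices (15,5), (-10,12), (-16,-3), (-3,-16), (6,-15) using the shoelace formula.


sum(xi*y_{i+1}) = 15*12 - 10*(-3) - 16*(-16) - 3*(-15) + 6*5 = 541
sum(yi*x_{i+1}) = 5*(-10) + 12*(-16) - 3*(-3) - 16*6 - 15*15 = -554
Area = |541 + 554|/2 = 1095/2 = 547.5000

547.5000 sq units


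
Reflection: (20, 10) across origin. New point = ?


Reflection rule for origin: (-x, -y)
(20, 10) -> (-20, -10)

(-20, -10)


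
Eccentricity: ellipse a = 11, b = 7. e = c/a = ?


c = sqrt(121-49) = sqrt(72) = 8.4853
e = c/a = sqrt(72)/11 = 0.7714

e = 0.7714


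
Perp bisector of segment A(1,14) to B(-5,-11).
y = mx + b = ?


Midpoint = (-2, 1.5)
Slope of AB = dy/dx = -25/(-6) = 4.1667
Perp slope = -dx/dy = -6/25 = -0.2400
b = My - (perp slope)*Mx = 1.5 + (-6*(-2))/(-25) = 1.5 - 0.4800 = 1.0200

y = -0.2400x + 1.0200


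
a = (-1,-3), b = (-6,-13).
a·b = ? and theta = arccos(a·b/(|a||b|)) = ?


a·b = -1*(-6) - 3*(-13) = 6 + 39 = 45
|a| = sqrt(1+9) = 3.1623
|b| = sqrt(36+169) = 14.3178
cos(theta) = 45/(sqrt(10)*sqrt(205)) = 45/sqrt(2050) = 0.993884
theta = arccos(45/sqrt(2050)) = 6.3402 degrees

a·b = 45, theta = 6.3402 deg


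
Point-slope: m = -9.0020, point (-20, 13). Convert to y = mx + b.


y - 13 = -9.0020(x + 20)
y = -9.0020x + 13 + 9.0020*(-20)
y = -9.0020x - 167.0400

y = -9.0020x - 167.0400


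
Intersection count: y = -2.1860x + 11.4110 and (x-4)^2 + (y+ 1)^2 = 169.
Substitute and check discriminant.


Substitute y = -2.1860x + 11.4110: (x-4)^2 + (-2.1860x+11.4110+ 1)^2 = 169
Expand to Ax^2 + Bx + C = 0, where b-k = 12.411
A = 1+m^2 = 5.778596
B = 2(m(b-k) - h) = 2(-2.1860*12.411 - 4) = -62.260892
C = h^2 + (b-k)^2 - r^2 = 16 + 154.032921 - 169 = 1.032921
disc = B^2-4AC = 3876.4187 - 23.8753 = 3852.5434
disc > 0

2 intersection points


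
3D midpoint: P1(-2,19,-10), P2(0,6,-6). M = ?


Mx = (-2+0)/2 = -1.0000
My = (19+6)/2 = 12.5000
Mz = (-10- 6)/2 = -8.0000

M = (-1.0000, 12.5000, -8.0000)


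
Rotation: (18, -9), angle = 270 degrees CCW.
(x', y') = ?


cos(270) = 0, sin(270) = -1
x' = 18*0 + 9*(-1) = -9
y' = 18*(-1) - 9*0 = -18

(-9, -18)


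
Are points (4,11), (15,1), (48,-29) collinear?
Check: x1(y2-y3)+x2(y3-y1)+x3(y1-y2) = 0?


4*(1+ 29) + 15*(-29-11) + 48*(11-1)
= 120 - 600 + 480 = 0

Yes, collinear (determinant = 0)


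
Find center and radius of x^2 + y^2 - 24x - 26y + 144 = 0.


h = -D/2 = 24/2 = 12
k = -E/2 = 26/2 = 13
r^2 = h^2 + k^2 - F = 144 + 169 - 144 = 169
r = 13

Center (12, 13), radius = 13


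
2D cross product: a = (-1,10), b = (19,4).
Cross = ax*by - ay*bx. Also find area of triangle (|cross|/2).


cross = -1*4 - 10*19 = -4 - 190 = -194
Triangle area = |-194|/2 = 194/2 = 97.0000

cross = -194, triangle area = 97.0000


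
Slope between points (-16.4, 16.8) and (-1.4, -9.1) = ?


dy = -9.1 - 16.8 = -25.9
dx = -1.4 + 16.4 = 15
m = -25.9/15 = -1.7267

m = -1.7267


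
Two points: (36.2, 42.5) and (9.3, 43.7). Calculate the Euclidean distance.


dx = 9.3 - 36.2 = -26.9
dy = 43.7 - 42.5 = 1.2
d = sqrt(723.61 + 1.44) = sqrt(725.05) = 26.9268

26.9268


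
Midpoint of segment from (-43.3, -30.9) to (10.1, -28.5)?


Mx = (-43.3 + 10.1)/2 = -33.2/2 = -16.6000
My = (-30.9 - 28.5)/2 = -59.4/2 = -29.7000

(-16.6000, -29.7000)


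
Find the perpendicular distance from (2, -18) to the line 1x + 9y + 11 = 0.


|1*2 + 9*(-18) + 11| = |-149| = 149
sqrt(1 + 81) = sqrt(82) = 9.0554
d = 149/sqrt(82) = 16.4543

16.4543


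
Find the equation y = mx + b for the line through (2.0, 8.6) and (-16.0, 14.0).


m = (5.4)/(-18.0) = -0.3000
b = y1 - m*x1 = 8.6 - (5.4*2.0)/(-18.0) = 8.6 + 0.6000 = 9.2000

y = -0.3000x + 9.2000


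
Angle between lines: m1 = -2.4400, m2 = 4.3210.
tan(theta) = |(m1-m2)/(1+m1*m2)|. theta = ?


m1-m2 = -6.761
1+m1*m2 = -9.54324
tan(theta) = |-6.761/(-9.54324)| = 0.708460
theta = arctan(|-6.761/(-9.54324)|) = 35.3160 degrees (acute angle)

35.3160 degrees


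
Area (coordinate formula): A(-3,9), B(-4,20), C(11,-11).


-3*(20+ 11) = -93
-4*(-11-9) = 80
11*(9-20) = -121
sum = -134
Area = |-134|/2 = 67.0000

67.0000 sq units


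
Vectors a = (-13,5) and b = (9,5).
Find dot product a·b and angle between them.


a·b = -13*9 + 5*5 = -117 + 25 = -92
|a| = sqrt(169+25) = 13.9284
|b| = sqrt(81+25) = 10.2956
cos(theta) = -92/(sqrt(194)*sqrt(106)) = -92/sqrt(20564) = -0.641555
theta = arccos(-92/sqrt(20564)) = 129.9079 degrees

a·b = -92, theta = 129.9079 deg


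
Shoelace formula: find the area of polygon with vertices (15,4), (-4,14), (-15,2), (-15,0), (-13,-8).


sum(xi*y_{i+1}) = 15*14 - 4*2 - 15*0 - 15*(-8) - 13*4 = 270
sum(yi*x_{i+1}) = 4*(-4) + 14*(-15) + 2*(-15) + 0*(-13) - 8*15 = -376
Area = |270 + 376|/2 = 646/2 = 323.0000

323.0000 sq units


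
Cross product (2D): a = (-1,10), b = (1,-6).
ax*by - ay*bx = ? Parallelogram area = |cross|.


cross = -1*(-6) - 10*1 = 6 - 10 = -4
Parallelogram area = |-4| = 4

cross = -4, parallelogram area = 4


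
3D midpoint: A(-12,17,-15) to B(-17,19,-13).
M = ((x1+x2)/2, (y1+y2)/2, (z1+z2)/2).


Mx = (-12- 17)/2 = -14.5000
My = (17+19)/2 = 18.0000
Mz = (-15- 13)/2 = -14.0000

M = (-14.5000, 18.0000, -14.0000)


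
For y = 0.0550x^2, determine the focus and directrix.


a = 0.0550
1/(4a) = 4.5455
Focus = (0, 4.5455)
Directrix: y = -4.5455

Focus = (0, 4.5455), Directrix: y = -4.5455


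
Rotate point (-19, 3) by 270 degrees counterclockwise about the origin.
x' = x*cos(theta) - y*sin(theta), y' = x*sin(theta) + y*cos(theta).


cos(270) = 0, sin(270) = -1
x' = -19*0 - 3*(-1) = 3
y' = -19*(-1) + 3*0 = 19

(3, 19)


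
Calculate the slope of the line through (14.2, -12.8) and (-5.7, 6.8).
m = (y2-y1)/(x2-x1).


dy = 6.8 + 12.8 = 19.6
dx = -5.7 - 14.2 = -19.9
m = 19.6/(-19.9) = -0.9849

m = -0.9849


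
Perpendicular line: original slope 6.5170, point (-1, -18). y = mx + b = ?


Perpendicular slope = -1/m1 = -1/6.5170 = -0.1534
b2 = y0 - m2*x0 = -18 - 1/6.5170 = -18 - 0.1534 = -18.1534

y = -0.1534x - 18.1534


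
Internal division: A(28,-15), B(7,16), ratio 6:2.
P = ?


Px = (6*7 + 2*28)/8 = 98/8 = 12.2500
Py = (6*16 + 2*(-15))/8 = 66/8 = 8.2500

P = (12.2500, 8.2500)


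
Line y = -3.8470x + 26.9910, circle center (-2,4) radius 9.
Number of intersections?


Substitute y = -3.8470x + 26.9910: (x+ 2)^2 + (-3.8470x+26.9910-4)^2 = 81
Expand to Ax^2 + Bx + C = 0, where b-k = 22.991
A = 1+m^2 = 15.799409
B = 2(m(b-k) - h) = 2(-3.8470*22.991 + 2) = -172.892754
C = h^2 + (b-k)^2 - r^2 = 4 + 528.586081 - 81 = 451.586081
disc = B^2-4AC = 29891.9044 - 28539.1728 = 1352.7316
disc > 0

2 intersection points


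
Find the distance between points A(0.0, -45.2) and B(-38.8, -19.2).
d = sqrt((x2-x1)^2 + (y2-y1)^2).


dx = -38.8 - 0.0 = -38.8
dy = -19.2 + 45.2 = 26
d = sqrt(1505.44 + 676) = sqrt(2181.44) = 46.7059

46.7059


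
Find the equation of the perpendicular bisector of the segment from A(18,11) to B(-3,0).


Midpoint = (7.5, 5.5)
Slope of AB = dy/dx = -11/(-21) = 0.5238
Perp slope = -dx/dy = -21/11 = -1.9091
b = My - (perp slope)*Mx = 5.5 + (-21*7.5)/(-11) = 5.5 + 14.3182 = 19.8182

y = -1.9091x + 19.8182


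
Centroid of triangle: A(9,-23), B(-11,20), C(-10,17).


Gx = (9- 11- 10)/3 = -12/3 = -4.0000
Gy = (-23+20+17)/3 = 14/3 = 4.6667

G = (-4.0000, 4.6667)


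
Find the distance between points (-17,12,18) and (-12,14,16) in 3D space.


dx=5, dy=2, dz=-2
d = sqrt(25+4+4) = sqrt(33) = 5.7446

5.7446


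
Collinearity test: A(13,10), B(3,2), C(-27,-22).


13*(2+ 22) + 3*(-22-10) - 27*(10-2)
= 312 - 96 - 216 = 0

Yes, collinear (determinant = 0)


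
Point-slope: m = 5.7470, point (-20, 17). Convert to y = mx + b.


y - 17 = 5.7470(x + 20)
y = 5.7470x + 17 - 5.7470*(-20)
y = 5.7470x + 131.9400

y = 5.7470x + 131.9400


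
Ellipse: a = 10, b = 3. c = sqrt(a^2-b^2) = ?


c^2 = 10^2 - 3^2 = 100 - 9 = 91
c = sqrt(91) = 9.5394

c = 9.5394


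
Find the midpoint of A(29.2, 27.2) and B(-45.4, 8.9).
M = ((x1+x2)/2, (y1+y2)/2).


Mx = (29.2 - 45.4)/2 = -16.2/2 = -8.1000
My = (27.2 + 8.9)/2 = 36.1/2 = 18.0500

(-8.1000, 18.0500)


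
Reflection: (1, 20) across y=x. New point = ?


Reflection rule for y=x: (y, x)
(1, 20) -> (20, 1)

(20, 1)


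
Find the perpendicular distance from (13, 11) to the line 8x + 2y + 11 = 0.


|8*13 + 2*11 + 11| = |137| = 137
sqrt(64 + 4) = sqrt(68) = 8.2462
d = 137/sqrt(68) = 16.6137

16.6137


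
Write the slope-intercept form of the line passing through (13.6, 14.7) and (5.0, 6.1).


m = (-8.6)/(-8.6) = 1.0000
b = y1 - m*x1 = 14.7 - (-8.6*13.6)/(-8.6) = 14.7 - 13.6000 = 1.1000

y = 1.0000x + 1.1000


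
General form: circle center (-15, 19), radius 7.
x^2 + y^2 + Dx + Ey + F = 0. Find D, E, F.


(x+ 15)^2 + (y-19)^2 = 7^2
D = -2h = 30, E = -2k = -38
F = h^2+k^2-r^2 = 225+361-49 = 537

D = 30, E = -38, F = 537


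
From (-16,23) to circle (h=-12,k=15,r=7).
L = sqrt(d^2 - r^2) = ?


d = sqrt((-16+ 12)^2 + (23-15)^2) = sqrt(16+64) = 8.9443
L = sqrt(80.0000 - 49) = sqrt(31.0000) = 5.5678

5.5678


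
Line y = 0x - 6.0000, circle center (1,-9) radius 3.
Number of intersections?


Substitute y = 0x - 6.0000: (x-1)^2 + (0x- 6.0000+ 9)^2 = 9
Expand to Ax^2 + Bx + C = 0, where b-k = 3
A = 1+m^2 = 1
B = 2(m(b-k) - h) = 2(0*3 - 1) = -2
C = h^2 + (b-k)^2 - r^2 = 1 + 9 - 9 = 1
disc = B^2-4AC = 4.0000 - 4.0000 = 0
disc = 0

1 intersection point (tangent)


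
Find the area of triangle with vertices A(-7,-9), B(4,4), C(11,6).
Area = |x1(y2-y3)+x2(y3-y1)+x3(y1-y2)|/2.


-7*(4-6) = 14
4*(6+ 9) = 60
11*(-9-4) = -143
sum = -69
Area = |-69|/2 = 34.5000

34.5000 sq units


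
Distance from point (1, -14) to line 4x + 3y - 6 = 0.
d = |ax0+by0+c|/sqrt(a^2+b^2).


|4*1 + 3*(-14) - 6| = |-44| = 44
sqrt(16 + 9) = sqrt(25) = 5.0000
d = 44/sqrt(25) = 8.8000

8.8000


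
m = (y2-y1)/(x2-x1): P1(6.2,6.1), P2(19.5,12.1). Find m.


dy = 12.1 - 6.1 = 6.0
dx = 19.5 - 6.2 = 13.3
m = 6.0/13.3 = 0.4511

m = 0.4511


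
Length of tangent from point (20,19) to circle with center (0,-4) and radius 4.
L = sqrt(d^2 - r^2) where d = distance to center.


d = sqrt((20-0)^2 + (19+ 4)^2) = sqrt(400+529) = 30.4795
L = sqrt(929.0000 - 16) = sqrt(913.0000) = 30.2159

30.2159


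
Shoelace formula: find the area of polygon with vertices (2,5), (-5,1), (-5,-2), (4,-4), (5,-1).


sum(xi*y_{i+1}) = 2*1 - 5*(-2) - 5*(-4) + 4*(-1) + 5*5 = 53
sum(yi*x_{i+1}) = 5*(-5) + 1*(-5) - 2*4 - 4*5 - 1*2 = -60
Area = |53 + 60|/2 = 113/2 = 56.5000

56.5000 sq units


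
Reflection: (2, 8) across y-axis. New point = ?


Reflection rule for y-axis: (-x, y)
(2, 8) -> (-2, 8)

(-2, 8)


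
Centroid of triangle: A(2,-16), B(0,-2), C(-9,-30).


Gx = (2+0- 9)/3 = -7/3 = -2.3333
Gy = (-16- 2- 30)/3 = -48/3 = -16.0000

G = (-2.3333, -16.0000)


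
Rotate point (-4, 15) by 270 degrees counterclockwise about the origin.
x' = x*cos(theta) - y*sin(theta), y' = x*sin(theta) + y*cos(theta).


cos(270) = 0, sin(270) = -1
x' = -4*0 - 15*(-1) = 15
y' = -4*(-1) + 15*0 = 4

(15, 4)


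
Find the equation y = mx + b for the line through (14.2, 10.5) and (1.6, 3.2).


m = (-7.3)/(-12.6) = 0.5794
b = y1 - m*x1 = 10.5 - (-7.3*14.2)/(-12.6) = 10.5 - 8.2270 = 2.2730

y = 0.5794x + 2.2730


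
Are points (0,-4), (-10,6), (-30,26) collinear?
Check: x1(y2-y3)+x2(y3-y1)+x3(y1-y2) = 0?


0*(6-26) - 10*(26+ 4) - 30*(-4-6)
= 0 - 300 + 300 = 0

Yes, collinear (determinant = 0)


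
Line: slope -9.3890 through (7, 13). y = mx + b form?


y - 13 = -9.3890(x - 7)
y = -9.3890x + 13 + 9.3890*7
y = -9.3890x + 78.7230

y = -9.3890x + 78.7230


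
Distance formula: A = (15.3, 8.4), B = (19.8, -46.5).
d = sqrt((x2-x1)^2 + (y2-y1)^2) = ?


dx = 19.8 - 15.3 = 4.5
dy = -46.5 - 8.4 = -54.9
d = sqrt(20.25 + 3014.01) = sqrt(3034.26) = 55.0841

55.0841


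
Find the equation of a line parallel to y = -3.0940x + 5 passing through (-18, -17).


Parallel lines have equal slopes.
m2 = -3.0940
b2 = -17 + 3.0940*(-18) = -72.6920

y = -3.0940x - 72.6920


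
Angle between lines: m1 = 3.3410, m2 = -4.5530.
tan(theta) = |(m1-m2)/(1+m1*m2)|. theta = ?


m1-m2 = 7.894
1+m1*m2 = -14.211573
tan(theta) = |7.894/(-14.211573)| = 0.555463
theta = arctan(|7.894/(-14.211573)|) = 29.0505 degrees (acute angle)

29.0505 degrees


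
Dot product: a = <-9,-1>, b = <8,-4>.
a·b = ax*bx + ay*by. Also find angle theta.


a·b = -9*8 - 1*(-4) = -72 + 4 = -68
|a| = sqrt(81+1) = 9.0554
|b| = sqrt(64+16) = 8.9443
cos(theta) = -68/(sqrt(82)*sqrt(80)) = -68/sqrt(6560) = -0.839570
theta = arccos(-68/sqrt(6560)) = 147.0948 degrees

a·b = -68, theta = 147.0948 deg


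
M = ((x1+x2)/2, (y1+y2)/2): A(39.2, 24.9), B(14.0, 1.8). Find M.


Mx = (39.2 + 14.0)/2 = 53.2/2 = 26.6000
My = (24.9 + 1.8)/2 = 26.7/2 = 13.3500

(26.6000, 13.3500)


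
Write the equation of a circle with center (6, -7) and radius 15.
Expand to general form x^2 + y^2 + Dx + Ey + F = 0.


(x-6)^2 + (y+ 7)^2 = 15^2
D = -2h = -12, E = -2k = 14
F = h^2+k^2-r^2 = 36+49-225 = -140

x^2 + y^2 - 12x + 14y - 140 = 0


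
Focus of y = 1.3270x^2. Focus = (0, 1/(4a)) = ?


a = 1.3270
4a = 5.3080
focus = (0, 1/5.3080) = (0, 0.1884)

Focus = (0, 0.1884)


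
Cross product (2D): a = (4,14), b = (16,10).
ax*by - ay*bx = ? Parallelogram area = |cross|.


cross = 4*10 - 14*16 = 40 - 224 = -184
Parallelogram area = |-184| = 184

cross = -184, parallelogram area = 184


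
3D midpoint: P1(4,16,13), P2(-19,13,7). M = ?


Mx = (4- 19)/2 = -7.5000
My = (16+13)/2 = 14.5000
Mz = (13+7)/2 = 10.0000

M = (-7.5000, 14.5000, 10.0000)


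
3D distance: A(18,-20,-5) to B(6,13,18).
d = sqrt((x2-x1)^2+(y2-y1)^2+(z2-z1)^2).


dx=-12, dy=33, dz=23
d = sqrt(144+1089+529) = sqrt(1762) = 41.9762

41.9762


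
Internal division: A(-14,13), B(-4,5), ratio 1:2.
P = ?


Px = (1*(-4) + 2*(-14))/3 = -32/3 = -10.6667
Py = (1*5 + 2*13)/3 = 31/3 = 10.3333

P = (-10.6667, 10.3333)


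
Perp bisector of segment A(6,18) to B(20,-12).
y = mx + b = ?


Midpoint = (13, 3)
Slope of AB = dy/dx = -30/14 = -2.1429
Perp slope = -dx/dy = 14/30 = 0.4667
b = My - (perp slope)*Mx = 3 + (14*13)/(-30) = 3 - 6.0667 = -3.0667

y = 0.4667x - 3.0667


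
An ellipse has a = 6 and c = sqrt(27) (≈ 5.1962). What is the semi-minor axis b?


b^2 = 6^2 - (sqrt(27))^2 = 36 - 27 = 9
b = sqrt(9) = 3

b = 3


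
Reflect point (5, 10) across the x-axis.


Reflection rule for x-axis: (x, -y)
(5, 10) -> (5, -10)

(5, -10)


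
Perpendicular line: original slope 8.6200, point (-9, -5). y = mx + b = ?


Perpendicular slope = -1/m1 = -1/8.6200 = -0.1160
b2 = y0 - m2*x0 = -5 - 9/8.6200 = -5 - 1.0441 = -6.0441

y = -0.1160x - 6.0441


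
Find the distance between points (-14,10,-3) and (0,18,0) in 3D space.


dx=14, dy=8, dz=3
d = sqrt(196+64+9) = sqrt(269) = 16.4012

16.4012


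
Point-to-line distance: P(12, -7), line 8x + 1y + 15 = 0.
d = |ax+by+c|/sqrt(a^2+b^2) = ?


|8*12 + 1*(-7) + 15| = |104| = 104
sqrt(64 + 1) = sqrt(65) = 8.0623
d = 104/sqrt(65) = 12.8996

12.8996


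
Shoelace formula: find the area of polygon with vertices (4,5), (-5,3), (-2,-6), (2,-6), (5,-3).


sum(xi*y_{i+1}) = 4*3 - 5*(-6) - 2*(-6) + 2*(-3) + 5*5 = 73
sum(yi*x_{i+1}) = 5*(-5) + 3*(-2) - 6*2 - 6*5 - 3*4 = -85
Area = |73 + 85|/2 = 158/2 = 79.0000

79.0000 sq units


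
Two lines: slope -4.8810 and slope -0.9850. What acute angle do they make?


m1-m2 = -3.896
1+m1*m2 = 5.807785
tan(theta) = |-3.896/5.807785| = 0.670824
theta = arctan(|-3.896/5.807785|) = 33.8546 degrees (acute angle)

33.8546 degrees


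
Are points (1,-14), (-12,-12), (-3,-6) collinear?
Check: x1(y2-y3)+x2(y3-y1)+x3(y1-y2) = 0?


1*(-12+ 6) - 12*(-6+ 14) - 3*(-14+ 12)
= -6 - 96 + 6 = -96

No, not collinear (determinant = -96)


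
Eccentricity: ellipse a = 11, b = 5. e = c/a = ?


c = sqrt(121-25) = sqrt(96) = 9.7980
e = c/a = sqrt(96)/11 = 0.8907

e = 0.8907


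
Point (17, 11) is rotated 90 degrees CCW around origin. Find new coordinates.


cos(90) = 0, sin(90) = 1
x' = 17*0 - 11*1 = -11
y' = 17*1 + 11*0 = 17

(-11, 17)


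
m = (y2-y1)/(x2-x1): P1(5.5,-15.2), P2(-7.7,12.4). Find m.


dy = 12.4 + 15.2 = 27.6
dx = -7.7 - 5.5 = -13.2
m = 27.6/(-13.2) = -2.0909

m = -2.0909


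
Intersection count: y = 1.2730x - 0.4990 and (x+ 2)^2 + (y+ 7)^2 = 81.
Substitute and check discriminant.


Substitute y = 1.2730x - 0.4990: (x+ 2)^2 + (1.2730x- 0.4990+ 7)^2 = 81
Expand to Ax^2 + Bx + C = 0, where b-k = 6.501
A = 1+m^2 = 2.620529
B = 2(m(b-k) - h) = 2(1.2730*6.501 + 2) = 20.551546
C = h^2 + (b-k)^2 - r^2 = 4 + 42.263001 - 81 = -34.736999
disc = B^2-4AC = 422.3660 + 364.1173 = 786.4833
disc > 0

2 intersection points


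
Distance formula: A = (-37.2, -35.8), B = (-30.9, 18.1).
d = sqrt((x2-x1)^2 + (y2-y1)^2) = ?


dx = -30.9 + 37.2 = 6.3
dy = 18.1 + 35.8 = 53.9
d = sqrt(39.69 + 2905.21) = sqrt(2944.9) = 54.2669

54.2669


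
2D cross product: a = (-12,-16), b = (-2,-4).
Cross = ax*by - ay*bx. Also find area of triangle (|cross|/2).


cross = -12*(-4) + 16*(-2) = 48 - 32 = 16
Triangle area = |16|/2 = 16/2 = 8.0000

cross = 16, triangle area = 8.0000


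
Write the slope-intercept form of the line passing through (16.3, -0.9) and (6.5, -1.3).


m = (-0.4)/(-9.8) = 0.0408
b = y1 - m*x1 = -0.9 - (-0.4*16.3)/(-9.8) = -0.9 - 0.6653 = -1.5653

y = 0.0408x - 1.5653


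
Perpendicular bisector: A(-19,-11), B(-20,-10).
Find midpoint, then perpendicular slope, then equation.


Midpoint = (-19.5, -10.5)
Slope of AB = dy/dx = 1/(-1) = -1.0000
Perp slope = -dx/dy = 1/1 = 1.0000
b = My - (perp slope)*Mx = -10.5 + (-1*(-19.5))/1 = -10.5 + 19.5000 = 9.0000

y = 1.0000x + 9.0000


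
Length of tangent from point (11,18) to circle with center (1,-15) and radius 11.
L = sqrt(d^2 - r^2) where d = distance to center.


d = sqrt((11-1)^2 + (18+ 15)^2) = sqrt(100+1089) = 34.4819
L = sqrt(1189.0000 - 121) = sqrt(1068.0000) = 32.6803

32.6803


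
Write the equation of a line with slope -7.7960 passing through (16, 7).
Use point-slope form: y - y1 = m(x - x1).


y - 7 = -7.7960(x - 16)
y = -7.7960x + 7 + 7.7960*16
y = -7.7960x + 131.7360

y = -7.7960x + 131.7360


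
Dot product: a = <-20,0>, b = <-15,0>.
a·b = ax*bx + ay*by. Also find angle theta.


a·b = -20*(-15) + 0*0 = 300 + 0 = 300
|a| = sqrt(400+0) = 20.0000
|b| = sqrt(225+0) = 15.0000
cos(theta) = 300/(sqrt(400)*sqrt(225)) = 300/sqrt(90000) = 1
theta = arccos(300/sqrt(90000)) = 0 degrees

a·b = 300, theta = 0 deg


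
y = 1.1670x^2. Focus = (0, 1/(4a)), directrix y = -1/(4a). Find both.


a = 1.1670
1/(4a) = 0.2142
Focus = (0, 0.2142)
Directrix: y = -0.2142

Focus = (0, 0.2142), Directrix: y = -0.2142


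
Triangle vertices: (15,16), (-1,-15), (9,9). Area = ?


15*(-15-9) = -360
-1*(9-16) = 7
9*(16+ 15) = 279
sum = -74
Area = |-74|/2 = 37.0000

37.0000 sq units


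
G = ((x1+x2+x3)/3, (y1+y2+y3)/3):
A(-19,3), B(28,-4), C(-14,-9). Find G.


Gx = (-19+28- 14)/3 = -5/3 = -1.6667
Gy = (3- 4- 9)/3 = -10/3 = -3.3333

G = (-1.6667, -3.3333)


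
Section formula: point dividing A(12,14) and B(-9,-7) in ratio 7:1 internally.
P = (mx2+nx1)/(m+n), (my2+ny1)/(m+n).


Px = (7*(-9) + 1*12)/8 = -51/8 = -6.3750
Py = (7*(-7) + 1*14)/8 = -35/8 = -4.3750

P = (-6.3750, -4.3750)


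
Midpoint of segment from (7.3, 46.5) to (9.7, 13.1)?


Mx = (7.3 + 9.7)/2 = 17.0/2 = 8.5000
My = (46.5 + 13.1)/2 = 59.6/2 = 29.8000

(8.5000, 29.8000)


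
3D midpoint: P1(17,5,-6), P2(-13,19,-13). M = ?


Mx = (17- 13)/2 = 2.0000
My = (5+19)/2 = 12.0000
Mz = (-6- 13)/2 = -9.5000

M = (2.0000, 12.0000, -9.5000)


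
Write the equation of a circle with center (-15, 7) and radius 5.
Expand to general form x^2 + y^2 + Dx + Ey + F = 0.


(x+ 15)^2 + (y-7)^2 = 5^2
D = -2h = 30, E = -2k = -14
F = h^2+k^2-r^2 = 225+49-25 = 249

x^2 + y^2 + 30x - 14y + 249 = 0


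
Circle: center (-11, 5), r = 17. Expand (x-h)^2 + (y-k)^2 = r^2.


(x+ 11)^2 + (y-5)^2 = 17^2
D = -2h = 22, E = -2k = -10
F = h^2+k^2-r^2 = 121+25-289 = -143

x^2 + y^2 + 22x - 10y - 143 = 0


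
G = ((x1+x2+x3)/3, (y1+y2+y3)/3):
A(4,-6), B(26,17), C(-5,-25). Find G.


Gx = (4+26- 5)/3 = 25/3 = 8.3333
Gy = (-6+17- 25)/3 = -14/3 = -4.6667

G = (8.3333, -4.6667)


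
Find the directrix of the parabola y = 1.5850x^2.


a = 1.5850
1/(4a) = 0.1577
directrix: y = -0.1577 = -0.1577

y = -0.1577


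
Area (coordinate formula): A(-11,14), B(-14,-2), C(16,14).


-11*(-2-14) = 176
-14*(14-14) = 0
16*(14+ 2) = 256
sum = 432
Area = |432|/2 = 216.0000

216.0000 sq units


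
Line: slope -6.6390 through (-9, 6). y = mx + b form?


y - 6 = -6.6390(x + 9)
y = -6.6390x + 6 + 6.6390*(-9)
y = -6.6390x - 53.7510

y = -6.6390x - 53.7510


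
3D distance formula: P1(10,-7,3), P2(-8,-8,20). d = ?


dx=-18, dy=-1, dz=17
d = sqrt(324+1+289) = sqrt(614) = 24.7790

24.7790


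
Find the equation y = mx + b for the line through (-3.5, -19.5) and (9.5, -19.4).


m = (0.1)/(13.0) = 0.0077
b = y1 - m*x1 = -19.5 - (0.1*(-3.5))/(13.0) = -19.5 + 0.0269 = -19.4731

y = 0.0077x - 19.4731


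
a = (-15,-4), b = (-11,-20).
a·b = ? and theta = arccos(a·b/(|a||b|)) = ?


a·b = -15*(-11) - 4*(-20) = 165 + 80 = 245
|a| = sqrt(225+16) = 15.5242
|b| = sqrt(121+400) = 22.8254
cos(theta) = 245/(sqrt(241)*sqrt(521)) = 245/sqrt(125561) = 0.691415
theta = arccos(245/sqrt(125561)) = 46.2578 degrees

a·b = 245, theta = 46.2578 deg


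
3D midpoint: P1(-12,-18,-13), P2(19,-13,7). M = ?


Mx = (-12+19)/2 = 3.5000
My = (-18- 13)/2 = -15.5000
Mz = (-13+7)/2 = -3.0000

M = (3.5000, -15.5000, -3.0000)


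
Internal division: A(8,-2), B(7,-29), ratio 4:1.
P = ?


Px = (4*7 + 1*8)/5 = 36/5 = 7.2000
Py = (4*(-29) + 1*(-2))/5 = -118/5 = -23.6000

P = (7.2000, -23.6000)


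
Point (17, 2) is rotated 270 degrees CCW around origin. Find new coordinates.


cos(270) = 0, sin(270) = -1
x' = 17*0 - 2*(-1) = 2
y' = 17*(-1) + 2*0 = -17

(2, -17)


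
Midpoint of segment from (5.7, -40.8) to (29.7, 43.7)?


Mx = (5.7 + 29.7)/2 = 35.4/2 = 17.7000
My = (-40.8 + 43.7)/2 = 2.9/2 = 1.4500

(17.7000, 1.4500)


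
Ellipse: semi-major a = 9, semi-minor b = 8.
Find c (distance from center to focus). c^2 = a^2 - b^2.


c^2 = 9^2 - 8^2 = 81 - 64 = 17
c = sqrt(17) = 4.1231

c = 4.1231


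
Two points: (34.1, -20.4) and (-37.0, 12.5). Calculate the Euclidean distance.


dx = -37.0 - 34.1 = -71.1
dy = 12.5 + 20.4 = 32.9
d = sqrt(5055.21 + 1082.41) = sqrt(6137.62) = 78.3430

78.3430


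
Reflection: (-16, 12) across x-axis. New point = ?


Reflection rule for x-axis: (x, -y)
(-16, 12) -> (-16, -12)

(-16, -12)


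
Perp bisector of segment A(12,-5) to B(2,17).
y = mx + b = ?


Midpoint = (7, 6)
Slope of AB = dy/dx = 22/(-10) = -2.2000
Perp slope = -dx/dy = 10/22 = 0.4545
b = My - (perp slope)*Mx = 6 + (-10*7)/22 = 6 - 3.1818 = 2.8182

y = 0.4545x + 2.8182


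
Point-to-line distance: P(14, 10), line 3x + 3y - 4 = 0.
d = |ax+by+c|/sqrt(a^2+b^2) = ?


|3*14 + 3*10 - 4| = |68| = 68
sqrt(9 + 9) = sqrt(18) = 4.2426
d = 68/sqrt(18) = 16.0278

16.0278


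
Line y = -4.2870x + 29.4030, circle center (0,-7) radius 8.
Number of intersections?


Substitute y = -4.2870x + 29.4030: (x-0)^2 + (-4.2870x+29.4030+ 7)^2 = 64
Expand to Ax^2 + Bx + C = 0, where b-k = 36.403
A = 1+m^2 = 19.378369
B = 2(m(b-k) - h) = 2(-4.2870*36.403 - 0) = -312.119322
C = h^2 + (b-k)^2 - r^2 = 0 + 1325.178409 - 64 = 1261.178409
disc = B^2-4AC = 97418.4712 - 97758.3223 = -339.8511
disc < 0

0 intersection points


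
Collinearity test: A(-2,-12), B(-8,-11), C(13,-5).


-2*(-11+ 5) - 8*(-5+ 12) + 13*(-12+ 11)
= 12 - 56 - 13 = -57

No, not collinear (determinant = -57)


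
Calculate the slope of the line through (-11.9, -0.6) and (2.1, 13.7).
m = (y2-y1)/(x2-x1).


dy = 13.7 + 0.6 = 14.3
dx = 2.1 + 11.9 = 14.0
m = 14.3/14.0 = 1.0214

m = 1.0214


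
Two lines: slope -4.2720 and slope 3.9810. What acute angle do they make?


m1-m2 = -8.253
1+m1*m2 = -16.006832
tan(theta) = |-8.253/(-16.006832)| = 0.515592
theta = arctan(|-8.253/(-16.006832)|) = 27.2753 degrees (acute angle)

27.2753 degrees


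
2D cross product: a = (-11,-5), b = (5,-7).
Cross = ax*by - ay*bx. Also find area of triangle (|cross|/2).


cross = -11*(-7) + 5*5 = 77 + 25 = 102
Triangle area = |102|/2 = 102/2 = 51.0000

cross = 102, triangle area = 51.0000
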